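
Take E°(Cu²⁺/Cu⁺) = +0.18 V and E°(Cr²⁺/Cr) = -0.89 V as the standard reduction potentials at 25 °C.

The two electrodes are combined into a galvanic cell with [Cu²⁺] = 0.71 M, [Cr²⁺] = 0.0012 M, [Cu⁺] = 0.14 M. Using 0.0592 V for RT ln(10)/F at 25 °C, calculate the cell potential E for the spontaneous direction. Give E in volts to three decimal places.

Cu²⁺/Cu⁺ is the cathode (higher E°), Cr²⁺/Cr the anode: E°cell = +0.18 − (-0.89) = +1.07 V, n = 2.
Overall: 2 Cu²⁺(aq) + Cr(s) → 2 Cu⁺(aq) + Cr²⁺(aq)
Q = [Cu⁺]^2·[Cr²⁺] / ([Cu²⁺]^2); log Q = -4.331.
E = E° − (0.0592/n) log Q = +1.07 − (0.0592/2)(-4.331) = +1.198 V.

+1.198 V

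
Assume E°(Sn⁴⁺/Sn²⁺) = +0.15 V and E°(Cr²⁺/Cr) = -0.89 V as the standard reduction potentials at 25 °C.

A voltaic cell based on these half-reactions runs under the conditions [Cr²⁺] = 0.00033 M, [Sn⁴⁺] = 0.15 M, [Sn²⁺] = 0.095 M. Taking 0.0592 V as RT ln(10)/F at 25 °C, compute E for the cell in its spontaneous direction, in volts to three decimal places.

+1.149 V

Sn⁴⁺/Sn²⁺ is the cathode (higher E°), Cr²⁺/Cr the anode: E°cell = +0.15 − (-0.89) = +1.04 V, n = 2.
Overall: Sn⁴⁺(aq) + Cr(s) → Sn²⁺(aq) + Cr²⁺(aq)
Q = [Sn²⁺]·[Cr²⁺] / ([Sn⁴⁺]); log Q = -3.680.
E = E° − (0.0592/n) log Q = +1.04 − (0.0592/2)(-3.680) = +1.149 V.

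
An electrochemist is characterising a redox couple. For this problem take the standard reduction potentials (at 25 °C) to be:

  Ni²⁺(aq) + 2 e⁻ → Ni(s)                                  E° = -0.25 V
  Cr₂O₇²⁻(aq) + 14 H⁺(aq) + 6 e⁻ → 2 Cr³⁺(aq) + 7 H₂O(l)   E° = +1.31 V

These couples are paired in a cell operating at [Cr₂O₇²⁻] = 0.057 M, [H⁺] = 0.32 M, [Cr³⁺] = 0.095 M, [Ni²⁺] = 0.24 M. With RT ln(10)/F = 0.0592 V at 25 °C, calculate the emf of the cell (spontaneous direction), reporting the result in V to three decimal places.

+1.518 V

Cr₂O₇²⁻/Cr³⁺ is the cathode (higher E°), Ni²⁺/Ni the anode: E°cell = +1.31 − (-0.25) = +1.56 V, n = 6.
Overall: Cr₂O₇²⁻(aq) + 14 H⁺(aq) + 3 Ni(s) → 2 Cr³⁺(aq) + 7 H₂O(l) + 3 Ni²⁺(aq)
Q = [Cr³⁺]^2·[Ni²⁺]^3 / ([Cr₂O₇²⁻]·[H⁺]^14); log Q = 4.268.
E = E° − (0.0592/n) log Q = +1.56 − (0.0592/6)(4.268) = +1.518 V.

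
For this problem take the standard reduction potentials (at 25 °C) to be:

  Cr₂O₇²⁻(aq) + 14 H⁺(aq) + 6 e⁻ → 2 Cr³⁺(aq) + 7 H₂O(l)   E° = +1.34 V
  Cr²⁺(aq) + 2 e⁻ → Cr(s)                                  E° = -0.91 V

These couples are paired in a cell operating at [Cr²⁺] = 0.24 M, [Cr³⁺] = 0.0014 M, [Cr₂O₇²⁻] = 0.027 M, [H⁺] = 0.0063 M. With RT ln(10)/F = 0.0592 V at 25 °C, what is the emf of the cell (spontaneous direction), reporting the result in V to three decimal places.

Cr₂O₇²⁻/Cr³⁺ is the cathode (higher E°), Cr²⁺/Cr the anode: E°cell = +1.34 − (-0.91) = +2.25 V, n = 6.
Overall: Cr₂O₇²⁻(aq) + 14 H⁺(aq) + 3 Cr(s) → 2 Cr³⁺(aq) + 7 H₂O(l) + 3 Cr²⁺(aq)
Q = [Cr³⁺]^2·[Cr²⁺]^3 / ([Cr₂O₇²⁻]·[H⁺]^14); log Q = 24.811.
E = E° − (0.0592/n) log Q = +2.25 − (0.0592/6)(24.811) = +2.005 V.

+2.005 V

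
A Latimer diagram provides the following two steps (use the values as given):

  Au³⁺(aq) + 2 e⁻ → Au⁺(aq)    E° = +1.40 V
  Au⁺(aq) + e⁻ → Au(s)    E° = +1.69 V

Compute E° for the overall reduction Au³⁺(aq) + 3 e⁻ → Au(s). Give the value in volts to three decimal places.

Since ΔG° = −nFE° is additive over sequential reductions, n₃E°₃ = n₁E°₁ + n₂E°₂.
E°₃ = (2×+1.40 + 1×+1.69) / 3 = (+4.490) / 3 = +1.497 V.

+1.497 V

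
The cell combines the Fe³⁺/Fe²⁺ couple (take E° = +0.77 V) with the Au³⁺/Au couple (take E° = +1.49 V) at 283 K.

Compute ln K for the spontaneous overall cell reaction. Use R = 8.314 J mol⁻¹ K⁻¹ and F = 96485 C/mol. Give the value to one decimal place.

88.6

Cathode: Au³⁺/Au; anode: Fe³⁺/Fe²⁺. E°cell = (+1.49) − (+0.77) = +0.72 V, with n = 3.
ΔG° = −nFE° = −RT ln K, so ln K = nFE°/(RT) = (3)(96485)(+0.72) / ((8.314)(283)) = 88.576.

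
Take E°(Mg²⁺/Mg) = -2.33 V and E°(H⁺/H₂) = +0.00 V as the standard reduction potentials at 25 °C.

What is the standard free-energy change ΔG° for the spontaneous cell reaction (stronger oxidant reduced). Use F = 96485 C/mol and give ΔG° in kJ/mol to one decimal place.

H⁺/H₂ (E° = +0.00 V) is the cathode; Mg²⁺/Mg (E° = -2.33 V) is the anode, so E°cell = +2.33 V.
Balancing electrons gives n = 2 (lcm of 2 and 2).
ΔG° = −nFE° = −(2)(96485)(+2.33) = -449,620 J = -449.6 kJ/mol.

-449.6 kJ/mol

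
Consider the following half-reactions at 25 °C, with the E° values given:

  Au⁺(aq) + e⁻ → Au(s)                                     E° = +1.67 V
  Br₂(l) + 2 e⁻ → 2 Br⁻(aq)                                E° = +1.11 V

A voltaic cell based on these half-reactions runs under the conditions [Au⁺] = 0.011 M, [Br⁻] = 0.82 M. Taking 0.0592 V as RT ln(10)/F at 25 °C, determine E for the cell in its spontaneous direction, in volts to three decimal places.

+0.439 V

Au⁺/Au is the cathode (higher E°), Br₂/Br⁻ the anode: E°cell = +1.67 − (+1.11) = +0.56 V, n = 2.
Overall: 2 Au⁺(aq) + 2 Br⁻(aq) → 2 Au(s) + Br₂(l)
Q = 1 / ([Au⁺]^2·[Br⁻]^2); log Q = 4.090.
E = E° − (0.0592/n) log Q = +0.56 − (0.0592/2)(4.090) = +0.439 V.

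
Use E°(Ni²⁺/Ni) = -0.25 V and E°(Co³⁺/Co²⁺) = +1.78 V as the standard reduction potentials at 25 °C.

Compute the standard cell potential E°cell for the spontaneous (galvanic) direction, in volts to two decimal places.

The Co³⁺/Co²⁺ couple has the higher reduction potential, so it is the cathode; Ni²⁺/Ni is oxidised at the anode.
E°cell = E°(cathode) − E°(anode) = (+1.78) − (-0.25) = +2.03 V.

+2.03 V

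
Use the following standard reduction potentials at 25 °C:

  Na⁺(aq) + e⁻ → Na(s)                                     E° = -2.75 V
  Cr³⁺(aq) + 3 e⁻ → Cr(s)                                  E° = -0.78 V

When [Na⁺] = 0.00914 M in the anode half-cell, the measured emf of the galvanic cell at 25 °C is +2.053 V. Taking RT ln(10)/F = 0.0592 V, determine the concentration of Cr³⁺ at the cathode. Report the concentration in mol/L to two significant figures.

Cr³⁺/Cr is the cathode, Na⁺/Na the anode: E°cell = +1.97 V, n = 3.
Overall reaction: Cr³⁺(aq) + 3 Na(s) → Cr(s) + 3 Na⁺(aq); Q = [Na⁺]^3/[Cr³⁺]^1.
From E = E° − (0.0592/n) log Q: log Q = (E° − E)·n/0.0592 = (+1.97 − (+2.053))·3/0.0592 = -4.2061.
So 1·log[Cr³⁺] = 3·log(0.00914) − log Q = -6.1172 − (-4.2061) = -1.9111; [Cr³⁺] = 10^(-1.9111) ≈ 0.012 M.

0.012 M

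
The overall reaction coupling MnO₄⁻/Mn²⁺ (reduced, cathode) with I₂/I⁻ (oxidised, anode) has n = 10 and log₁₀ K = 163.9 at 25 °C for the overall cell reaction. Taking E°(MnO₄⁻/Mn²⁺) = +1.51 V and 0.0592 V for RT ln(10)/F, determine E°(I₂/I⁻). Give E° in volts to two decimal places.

+0.54 V

E°cell = (0.0592/n)·log K = (0.0592/10)(163.9) = +0.970 V.
Since MnO₄⁻/Mn²⁺ is the cathode and I₂/I⁻ the anode, E°cell = E°(MnO₄⁻/Mn²⁺) − E°(I₂/I⁻).
So E°(I₂/I⁻) = E°(MnO₄⁻/Mn²⁺) − E°cell = (+1.51) − (+0.970) = +0.54 V.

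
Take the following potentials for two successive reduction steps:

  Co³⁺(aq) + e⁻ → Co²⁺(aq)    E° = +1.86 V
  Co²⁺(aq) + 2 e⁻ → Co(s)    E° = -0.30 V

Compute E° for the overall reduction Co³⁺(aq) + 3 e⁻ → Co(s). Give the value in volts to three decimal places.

Adding the free-energy changes (−nFE°) of the two steps gives −n₃FE°₃ = −n₁FE°₁ − n₂FE°₂.
E°₃ = (1×+1.86 + 2×-0.30) / 3 = (+1.260) / 3 = +0.420 V.

+0.420 V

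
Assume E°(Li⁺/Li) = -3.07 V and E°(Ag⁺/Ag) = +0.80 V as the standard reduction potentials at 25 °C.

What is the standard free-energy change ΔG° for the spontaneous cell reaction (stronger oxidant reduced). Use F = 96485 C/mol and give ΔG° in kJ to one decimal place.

-373.4 kJ

Ag⁺/Ag (E° = +0.80 V) is the cathode; Li⁺/Li (E° = -3.07 V) is the anode, so E°cell = +3.87 V.
Balancing electrons gives n = 1 (lcm of 1 and 1).
ΔG° = −nFE° = −(1)(96485)(+3.87) = -373,397 J = -373.4 kJ.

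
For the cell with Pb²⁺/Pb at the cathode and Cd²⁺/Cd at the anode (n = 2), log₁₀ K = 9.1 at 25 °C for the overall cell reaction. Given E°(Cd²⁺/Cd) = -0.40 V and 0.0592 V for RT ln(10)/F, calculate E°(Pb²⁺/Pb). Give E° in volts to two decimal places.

E°cell = (0.0592/n)·log K = (0.0592/2)(9.1) = +0.269 V.
Since Pb²⁺/Pb is the cathode and Cd²⁺/Cd the anode, E°cell = E°(Pb²⁺/Pb) − E°(Cd²⁺/Cd).
So E°(Pb²⁺/Pb) = E°cell + E°(Cd²⁺/Cd) = +0.269 + (-0.40) = -0.13 V.

-0.13 V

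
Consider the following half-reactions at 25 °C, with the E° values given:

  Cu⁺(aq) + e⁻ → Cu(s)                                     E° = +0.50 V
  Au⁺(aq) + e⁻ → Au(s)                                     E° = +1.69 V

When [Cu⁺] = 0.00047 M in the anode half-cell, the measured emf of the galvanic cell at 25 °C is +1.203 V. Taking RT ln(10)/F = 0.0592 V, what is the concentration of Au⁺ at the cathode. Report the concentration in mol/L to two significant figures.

Au⁺/Au is the cathode, Cu⁺/Cu the anode: E°cell = +1.19 V, n = 1.
Overall reaction: Au⁺(aq) + Cu(s) → Au(s) + Cu⁺(aq); Q = [Cu⁺]^1/[Au⁺]^1.
From E = E° − (0.0592/n) log Q: log Q = (E° − E)·n/0.0592 = (+1.19 − (+1.203))·1/0.0592 = -0.2196.
So 1·log[Au⁺] = 1·log(0.00047) − log Q = -3.3279 − (-0.2196) = -3.1083; [Au⁺] = 10^(-3.1083) ≈ 0.00078 M.

0.00078 M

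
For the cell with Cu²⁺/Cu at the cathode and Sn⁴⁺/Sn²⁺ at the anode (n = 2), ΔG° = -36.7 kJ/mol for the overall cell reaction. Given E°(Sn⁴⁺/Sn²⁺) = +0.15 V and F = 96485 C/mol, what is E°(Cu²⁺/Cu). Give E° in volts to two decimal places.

E°cell = −ΔG°/(nF) = −(-36.7×10³)/((2)(96485)) = +0.190 V.
Since Cu²⁺/Cu is the cathode and Sn⁴⁺/Sn²⁺ the anode, E°cell = E°(Cu²⁺/Cu) − E°(Sn⁴⁺/Sn²⁺).
So E°(Cu²⁺/Cu) = E°cell + E°(Sn⁴⁺/Sn²⁺) = +0.190 + (+0.15) = +0.34 V.

+0.34 V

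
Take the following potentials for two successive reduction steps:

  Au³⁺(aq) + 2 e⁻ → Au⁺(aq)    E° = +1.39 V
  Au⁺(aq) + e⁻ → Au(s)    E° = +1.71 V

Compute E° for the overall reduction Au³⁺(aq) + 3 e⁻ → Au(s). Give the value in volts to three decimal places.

Since ΔG° = −nFE° is additive over sequential reductions, n₃E°₃ = n₁E°₁ + n₂E°₂.
E°₃ = (2×+1.39 + 1×+1.71) / 3 = (+4.490) / 3 = +1.497 V.

+1.497 V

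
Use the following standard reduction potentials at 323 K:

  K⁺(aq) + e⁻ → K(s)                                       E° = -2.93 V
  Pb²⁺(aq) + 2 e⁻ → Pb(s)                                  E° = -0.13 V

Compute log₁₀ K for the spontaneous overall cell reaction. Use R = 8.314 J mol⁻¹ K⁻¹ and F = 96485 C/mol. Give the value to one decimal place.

87.4

Cathode: Pb²⁺/Pb; anode: K⁺/K. E°cell = (-0.13) − (-2.93) = +2.80 V, with n = 2.
ΔG° = −nFE° = −RT ln K, so ln K = nFE°/(RT) = (2)(96485)(+2.80) / ((8.314)(323)) = 201.203.
log₁₀ K = 201.203 / ln 10 = 87.4.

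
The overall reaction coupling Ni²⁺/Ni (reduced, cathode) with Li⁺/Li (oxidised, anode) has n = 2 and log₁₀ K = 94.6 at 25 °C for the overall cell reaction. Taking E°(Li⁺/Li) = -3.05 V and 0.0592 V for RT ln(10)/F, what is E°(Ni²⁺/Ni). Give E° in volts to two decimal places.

-0.25 V

E°cell = (0.0592/n)·log K = (0.0592/2)(94.6) = +2.800 V.
Since Ni²⁺/Ni is the cathode and Li⁺/Li the anode, E°cell = E°(Ni²⁺/Ni) − E°(Li⁺/Li).
So E°(Ni²⁺/Ni) = E°cell + E°(Li⁺/Li) = +2.800 + (-3.05) = -0.25 V.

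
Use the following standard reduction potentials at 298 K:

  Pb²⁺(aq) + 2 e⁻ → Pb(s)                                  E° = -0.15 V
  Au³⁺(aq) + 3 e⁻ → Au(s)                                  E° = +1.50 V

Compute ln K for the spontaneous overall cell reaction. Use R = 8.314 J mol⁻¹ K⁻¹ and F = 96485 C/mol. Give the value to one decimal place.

Cathode: Au³⁺/Au; anode: Pb²⁺/Pb. E°cell = (+1.50) − (-0.15) = +1.65 V, with n = 6.
ΔG° = −nFE° = −RT ln K, so ln K = nFE°/(RT) = (6)(96485)(+1.65) / ((8.314)(298)) = 385.539.

385.5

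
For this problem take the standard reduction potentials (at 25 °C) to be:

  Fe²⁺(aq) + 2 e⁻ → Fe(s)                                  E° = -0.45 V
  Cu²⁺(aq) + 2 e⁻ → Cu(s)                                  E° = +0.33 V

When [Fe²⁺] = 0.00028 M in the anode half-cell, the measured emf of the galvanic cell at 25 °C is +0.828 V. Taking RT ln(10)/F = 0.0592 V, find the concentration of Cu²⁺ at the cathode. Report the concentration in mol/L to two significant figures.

0.012 M

Cu²⁺/Cu is the cathode, Fe²⁺/Fe the anode: E°cell = +0.78 V, n = 2.
Overall reaction: Cu²⁺(aq) + Fe(s) → Cu(s) + Fe²⁺(aq); Q = [Fe²⁺]^1/[Cu²⁺]^1.
From E = E° − (0.0592/n) log Q: log Q = (E° − E)·n/0.0592 = (+0.78 − (+0.828))·2/0.0592 = -1.6216.
So 1·log[Cu²⁺] = 1·log(0.00028) − log Q = -3.5528 − (-1.6216) = -1.9312; [Cu²⁺] = 10^(-1.9312) ≈ 0.012 M.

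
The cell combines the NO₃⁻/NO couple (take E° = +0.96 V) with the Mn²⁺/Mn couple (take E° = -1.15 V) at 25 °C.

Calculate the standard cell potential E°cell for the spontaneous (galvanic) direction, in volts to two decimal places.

+2.11 V

The NO₃⁻/NO couple has the higher reduction potential, so it is the cathode; Mn²⁺/Mn is oxidised at the anode.
E°cell = E°(cathode) − E°(anode) = (+0.96) − (-1.15) = +2.11 V.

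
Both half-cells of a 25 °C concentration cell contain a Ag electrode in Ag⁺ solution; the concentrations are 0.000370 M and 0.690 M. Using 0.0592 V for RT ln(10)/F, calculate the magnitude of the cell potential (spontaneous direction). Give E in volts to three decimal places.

For a concentration cell E°cell = 0. The 0.690 M side is the cathode (reduction is favoured where [Ag⁺] is higher).
With n = 1, E = −(0.0592/1) log([Ag⁺]ₐₙ/[Ag⁺]꜀ₐₜ) = −(0.0592/1) log(0.00037/0.69) = −(0.0592/1)(-3.271) = +0.194 V.

+0.194 V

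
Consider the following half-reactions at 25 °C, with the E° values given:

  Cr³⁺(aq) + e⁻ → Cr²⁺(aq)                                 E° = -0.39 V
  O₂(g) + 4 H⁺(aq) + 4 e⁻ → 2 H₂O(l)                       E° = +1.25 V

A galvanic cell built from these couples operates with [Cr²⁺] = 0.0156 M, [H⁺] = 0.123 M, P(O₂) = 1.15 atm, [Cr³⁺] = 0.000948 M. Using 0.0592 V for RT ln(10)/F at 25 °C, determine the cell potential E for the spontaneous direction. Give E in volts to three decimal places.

+1.659 V

O₂/H₂O is the cathode (higher E°), Cr³⁺/Cr²⁺ the anode: E°cell = +1.25 − (-0.39) = +1.64 V, n = 4.
Overall: O₂(g) + 4 H⁺(aq) + 4 Cr²⁺(aq) → 2 H₂O(l) + 4 Cr³⁺(aq)
Q = [Cr³⁺]^4 / (P(O₂)·[H⁺]^4·[Cr²⁺]^4); log Q = -1.286.
E = E° − (0.0592/n) log Q = +1.64 − (0.0592/4)(-1.286) = +1.659 V.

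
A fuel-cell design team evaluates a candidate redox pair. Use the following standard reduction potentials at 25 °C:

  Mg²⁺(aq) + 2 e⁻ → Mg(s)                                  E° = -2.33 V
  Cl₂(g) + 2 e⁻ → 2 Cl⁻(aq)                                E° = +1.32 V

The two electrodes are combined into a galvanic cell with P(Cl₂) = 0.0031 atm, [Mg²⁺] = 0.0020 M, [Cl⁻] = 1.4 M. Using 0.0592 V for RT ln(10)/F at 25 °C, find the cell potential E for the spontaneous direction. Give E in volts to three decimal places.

+3.647 V

Cl₂/Cl⁻ is the cathode (higher E°), Mg²⁺/Mg the anode: E°cell = +1.32 − (-2.33) = +3.65 V, n = 2.
Overall: Cl₂(g) + Mg(s) → 2 Cl⁻(aq) + Mg²⁺(aq)
Q = [Cl⁻]^2·[Mg²⁺] / (P(Cl₂)); log Q = 0.102.
E = E° − (0.0592/n) log Q = +3.65 − (0.0592/2)(0.102) = +3.647 V.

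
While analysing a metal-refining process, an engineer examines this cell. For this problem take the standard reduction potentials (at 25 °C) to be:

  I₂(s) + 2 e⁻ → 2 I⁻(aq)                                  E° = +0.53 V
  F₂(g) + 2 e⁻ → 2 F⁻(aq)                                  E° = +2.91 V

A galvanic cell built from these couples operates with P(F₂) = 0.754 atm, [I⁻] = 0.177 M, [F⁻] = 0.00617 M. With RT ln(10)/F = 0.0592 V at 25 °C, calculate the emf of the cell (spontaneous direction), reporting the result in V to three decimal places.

F₂/F⁻ is the cathode (higher E°), I₂/I⁻ the anode: E°cell = +2.91 − (+0.53) = +2.38 V, n = 2.
Overall: F₂(g) + 2 I⁻(aq) → 2 F⁻(aq) + I₂(s)
Q = [F⁻]^2 / (P(F₂)·[I⁻]^2); log Q = -2.793.
E = E° − (0.0592/n) log Q = +2.38 − (0.0592/2)(-2.793) = +2.463 V.

+2.463 V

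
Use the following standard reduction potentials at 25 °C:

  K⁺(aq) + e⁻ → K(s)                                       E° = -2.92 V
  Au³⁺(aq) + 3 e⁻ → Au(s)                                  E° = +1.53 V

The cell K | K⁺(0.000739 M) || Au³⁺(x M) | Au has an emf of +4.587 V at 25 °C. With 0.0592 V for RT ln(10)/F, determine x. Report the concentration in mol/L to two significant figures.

0.0035 M

Au³⁺/Au is the cathode, K⁺/K the anode: E°cell = +4.45 V, n = 3.
Overall reaction: Au³⁺(aq) + 3 K(s) → Au(s) + 3 K⁺(aq); Q = [K⁺]^3/[Au³⁺]^1.
From E = E° − (0.0592/n) log Q: log Q = (E° − E)·n/0.0592 = (+4.45 − (+4.587))·3/0.0592 = -6.9426.
So 1·log[Au³⁺] = 3·log(0.000739) − log Q = -9.3941 − (-6.9426) = -2.4515; [Au³⁺] = 10^(-2.4515) ≈ 0.0035 M.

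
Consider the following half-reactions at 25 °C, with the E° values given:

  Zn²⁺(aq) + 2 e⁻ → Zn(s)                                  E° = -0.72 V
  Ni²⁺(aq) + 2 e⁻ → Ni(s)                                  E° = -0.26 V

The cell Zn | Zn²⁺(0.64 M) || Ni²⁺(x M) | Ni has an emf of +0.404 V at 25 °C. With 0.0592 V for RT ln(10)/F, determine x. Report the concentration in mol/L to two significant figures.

0.0082 M

Ni²⁺/Ni is the cathode, Zn²⁺/Zn the anode: E°cell = +0.46 V, n = 2.
Overall reaction: Ni²⁺(aq) + Zn(s) → Ni(s) + Zn²⁺(aq); Q = [Zn²⁺]^1/[Ni²⁺]^1.
From E = E° − (0.0592/n) log Q: log Q = (E° − E)·n/0.0592 = (+0.46 − (+0.404))·2/0.0592 = 1.8919.
So 1·log[Ni²⁺] = 1·log(0.64) − log Q = -0.1938 − (1.8919) = -2.0857; [Ni²⁺] = 10^(-2.0857) ≈ 0.0082 M.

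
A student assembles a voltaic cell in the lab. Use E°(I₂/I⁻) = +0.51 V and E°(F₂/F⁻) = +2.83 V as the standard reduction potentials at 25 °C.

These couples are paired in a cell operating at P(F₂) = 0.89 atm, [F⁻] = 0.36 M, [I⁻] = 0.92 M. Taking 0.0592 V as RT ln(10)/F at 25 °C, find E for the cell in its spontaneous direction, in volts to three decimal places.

+2.343 V

F₂/F⁻ is the cathode (higher E°), I₂/I⁻ the anode: E°cell = +2.83 − (+0.51) = +2.32 V, n = 2.
Overall: F₂(g) + 2 I⁻(aq) → 2 F⁻(aq) + I₂(s)
Q = [F⁻]^2 / (P(F₂)·[I⁻]^2); log Q = -0.764.
E = E° − (0.0592/n) log Q = +2.32 − (0.0592/2)(-0.764) = +2.343 V.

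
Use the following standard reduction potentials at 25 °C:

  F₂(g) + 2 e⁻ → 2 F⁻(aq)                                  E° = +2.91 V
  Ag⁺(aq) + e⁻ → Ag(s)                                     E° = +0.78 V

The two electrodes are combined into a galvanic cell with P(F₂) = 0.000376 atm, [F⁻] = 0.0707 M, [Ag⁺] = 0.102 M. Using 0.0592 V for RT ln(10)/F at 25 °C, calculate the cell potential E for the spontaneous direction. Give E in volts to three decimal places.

+2.155 V

F₂/F⁻ is the cathode (higher E°), Ag⁺/Ag the anode: E°cell = +2.91 − (+0.78) = +2.13 V, n = 2.
Overall: F₂(g) + 2 Ag(s) → 2 F⁻(aq) + 2 Ag⁺(aq)
Q = [F⁻]^2·[Ag⁺]^2 / (P(F₂)); log Q = -0.859.
E = E° − (0.0592/n) log Q = +2.13 − (0.0592/2)(-0.859) = +2.155 V.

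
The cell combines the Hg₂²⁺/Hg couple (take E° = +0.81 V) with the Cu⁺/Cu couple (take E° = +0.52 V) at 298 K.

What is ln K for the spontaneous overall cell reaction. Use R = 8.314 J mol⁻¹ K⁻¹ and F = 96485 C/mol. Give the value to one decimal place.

Cathode: Hg₂²⁺/Hg; anode: Cu⁺/Cu. E°cell = (+0.81) − (+0.52) = +0.29 V, with n = 2.
ΔG° = −nFE° = −RT ln K, so ln K = nFE°/(RT) = (2)(96485)(+0.29) / ((8.314)(298)) = 22.587.

22.6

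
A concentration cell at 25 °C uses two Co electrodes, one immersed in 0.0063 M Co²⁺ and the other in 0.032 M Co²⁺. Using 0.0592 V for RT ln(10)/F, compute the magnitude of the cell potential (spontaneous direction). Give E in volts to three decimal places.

For a concentration cell E°cell = 0. The 0.032 M side is the cathode (reduction is favoured where [Co²⁺] is higher).
With n = 2, E = −(0.0592/2) log([Co²⁺]ₐₙ/[Co²⁺]꜀ₐₜ) = −(0.0592/2) log(0.0063/0.032) = −(0.0592/2)(-0.706) = +0.021 V.

+0.021 V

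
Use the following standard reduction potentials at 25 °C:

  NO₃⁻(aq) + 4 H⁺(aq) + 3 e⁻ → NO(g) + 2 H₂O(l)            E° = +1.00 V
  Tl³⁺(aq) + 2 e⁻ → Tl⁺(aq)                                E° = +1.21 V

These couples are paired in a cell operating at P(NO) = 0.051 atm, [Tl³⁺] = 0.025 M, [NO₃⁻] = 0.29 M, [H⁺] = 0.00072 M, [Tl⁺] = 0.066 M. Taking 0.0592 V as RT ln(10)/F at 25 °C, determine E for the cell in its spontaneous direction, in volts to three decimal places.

Tl³⁺/Tl⁺ is the cathode (higher E°), NO₃⁻/NO the anode: E°cell = +1.21 − (+1.00) = +0.21 V, n = 6.
Overall: 3 Tl³⁺(aq) + 2 NO(g) + 4 H₂O(l) → 3 Tl⁺(aq) + 2 NO₃⁻(aq) + 8 H⁺(aq)
Q = [Tl⁺]^3·[NO₃⁻]^2·[H⁺]^8 / ([Tl³⁺]^3·P(NO)^2); log Q = -22.367.
E = E° − (0.0592/n) log Q = +0.21 − (0.0592/6)(-22.367) = +0.431 V.

+0.431 V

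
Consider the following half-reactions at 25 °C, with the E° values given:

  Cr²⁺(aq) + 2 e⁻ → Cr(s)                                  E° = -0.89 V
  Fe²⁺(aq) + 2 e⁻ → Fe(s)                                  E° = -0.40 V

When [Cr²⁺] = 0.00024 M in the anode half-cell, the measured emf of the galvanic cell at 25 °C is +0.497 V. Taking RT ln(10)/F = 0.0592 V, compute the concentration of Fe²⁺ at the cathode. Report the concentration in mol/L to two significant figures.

0.00041 M

Fe²⁺/Fe is the cathode, Cr²⁺/Cr the anode: E°cell = +0.49 V, n = 2.
Overall reaction: Fe²⁺(aq) + Cr(s) → Fe(s) + Cr²⁺(aq); Q = [Cr²⁺]^1/[Fe²⁺]^1.
From E = E° − (0.0592/n) log Q: log Q = (E° − E)·n/0.0592 = (+0.49 − (+0.497))·2/0.0592 = -0.2365.
So 1·log[Fe²⁺] = 1·log(0.00024) − log Q = -3.6198 − (-0.2365) = -3.3833; [Fe²⁺] = 10^(-3.3833) ≈ 0.00041 M.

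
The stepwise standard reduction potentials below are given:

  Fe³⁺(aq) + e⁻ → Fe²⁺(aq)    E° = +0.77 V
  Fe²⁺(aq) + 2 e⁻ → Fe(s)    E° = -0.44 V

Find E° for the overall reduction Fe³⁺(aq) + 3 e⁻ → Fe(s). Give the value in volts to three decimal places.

Adding the free-energy changes (−nFE°) of the two steps gives −n₃FE°₃ = −n₁FE°₁ − n₂FE°₂.
E°₃ = (1×+0.77 + 2×-0.44) / 3 = (-0.110) / 3 = -0.037 V.

-0.037 V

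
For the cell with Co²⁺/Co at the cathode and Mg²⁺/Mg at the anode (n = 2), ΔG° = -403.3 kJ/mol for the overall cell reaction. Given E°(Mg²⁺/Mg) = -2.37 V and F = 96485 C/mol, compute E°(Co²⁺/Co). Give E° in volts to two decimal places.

-0.28 V

E°cell = −ΔG°/(nF) = −(-403.3×10³)/((2)(96485)) = +2.090 V.
Since Co²⁺/Co is the cathode and Mg²⁺/Mg the anode, E°cell = E°(Co²⁺/Co) − E°(Mg²⁺/Mg).
So E°(Co²⁺/Co) = E°cell + E°(Mg²⁺/Mg) = +2.090 + (-2.37) = -0.28 V.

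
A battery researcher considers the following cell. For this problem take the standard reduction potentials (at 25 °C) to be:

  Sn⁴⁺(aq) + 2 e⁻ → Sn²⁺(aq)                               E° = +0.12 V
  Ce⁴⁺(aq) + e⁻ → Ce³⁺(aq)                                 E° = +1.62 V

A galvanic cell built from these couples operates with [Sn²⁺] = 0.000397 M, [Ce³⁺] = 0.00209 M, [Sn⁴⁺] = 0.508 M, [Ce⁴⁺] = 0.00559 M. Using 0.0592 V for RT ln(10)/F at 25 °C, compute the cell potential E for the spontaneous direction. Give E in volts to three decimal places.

Ce⁴⁺/Ce³⁺ is the cathode (higher E°), Sn⁴⁺/Sn²⁺ the anode: E°cell = +1.62 − (+0.12) = +1.50 V, n = 2.
Overall: 2 Ce⁴⁺(aq) + Sn²⁺(aq) → 2 Ce³⁺(aq) + Sn⁴⁺(aq)
Q = [Ce³⁺]^2·[Sn⁴⁺] / ([Ce⁴⁺]^2·[Sn²⁺]); log Q = 2.253.
E = E° − (0.0592/n) log Q = +1.50 − (0.0592/2)(2.253) = +1.433 V.

+1.433 V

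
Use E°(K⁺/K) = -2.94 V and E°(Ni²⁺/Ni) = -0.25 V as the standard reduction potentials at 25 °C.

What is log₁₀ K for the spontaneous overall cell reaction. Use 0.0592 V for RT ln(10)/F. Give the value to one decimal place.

Cathode: Ni²⁺/Ni; anode: K⁺/K. E°cell = +2.69 V, n = 2.
log K = nE°cell / 0.0592 = (2)(+2.69) / 0.0592 = 90.9.

90.9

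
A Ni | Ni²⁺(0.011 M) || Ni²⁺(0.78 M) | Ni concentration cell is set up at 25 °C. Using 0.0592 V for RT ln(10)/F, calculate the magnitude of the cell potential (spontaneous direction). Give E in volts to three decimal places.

For a concentration cell E°cell = 0. The 0.78 M side is the cathode (reduction is favoured where [Ni²⁺] is higher).
With n = 2, E = −(0.0592/2) log([Ni²⁺]ₐₙ/[Ni²⁺]꜀ₐₜ) = −(0.0592/2) log(0.011/0.78) = −(0.0592/2)(-1.851) = +0.055 V.

+0.055 V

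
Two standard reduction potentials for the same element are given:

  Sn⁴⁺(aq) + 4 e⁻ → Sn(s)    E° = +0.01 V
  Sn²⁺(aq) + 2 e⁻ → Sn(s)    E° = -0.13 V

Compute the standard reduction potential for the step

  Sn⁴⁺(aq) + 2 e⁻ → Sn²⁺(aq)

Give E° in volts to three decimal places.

+0.150 V

Sequential free energies add, so n₃E°₃ = n₁E°₁ + n₂E°₂.
With n₃ = 4, and the known step contributing 2×(-0.13) V, the unknown satisfies 2·E° = 4×(+0.01) − 2×(-0.13) = +0.300.
E° = +0.300 / 2 = +0.150 V.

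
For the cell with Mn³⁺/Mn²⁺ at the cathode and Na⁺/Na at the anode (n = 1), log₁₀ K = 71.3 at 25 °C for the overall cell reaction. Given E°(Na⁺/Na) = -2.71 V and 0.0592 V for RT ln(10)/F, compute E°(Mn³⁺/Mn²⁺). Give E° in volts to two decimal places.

E°cell = (0.0592/n)·log K = (0.0592/1)(71.3) = +4.221 V.
Since Mn³⁺/Mn²⁺ is the cathode and Na⁺/Na the anode, E°cell = E°(Mn³⁺/Mn²⁺) − E°(Na⁺/Na).
So E°(Mn³⁺/Mn²⁺) = E°cell + E°(Na⁺/Na) = +4.221 + (-2.71) = +1.51 V.

+1.51 V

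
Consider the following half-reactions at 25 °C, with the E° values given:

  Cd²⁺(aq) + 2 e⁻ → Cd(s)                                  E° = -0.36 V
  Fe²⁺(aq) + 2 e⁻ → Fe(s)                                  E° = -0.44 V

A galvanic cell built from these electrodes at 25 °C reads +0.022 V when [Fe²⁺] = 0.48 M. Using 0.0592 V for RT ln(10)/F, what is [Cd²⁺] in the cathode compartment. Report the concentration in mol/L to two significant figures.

0.0053 M

Cd²⁺/Cd is the cathode, Fe²⁺/Fe the anode: E°cell = +0.08 V, n = 2.
Overall reaction: Cd²⁺(aq) + Fe(s) → Cd(s) + Fe²⁺(aq); Q = [Fe²⁺]^1/[Cd²⁺]^1.
From E = E° − (0.0592/n) log Q: log Q = (E° − E)·n/0.0592 = (+0.08 − (+0.022))·2/0.0592 = 1.9595.
So 1·log[Cd²⁺] = 1·log(0.48) − log Q = -0.3188 − (1.9595) = -2.2783; [Cd²⁺] = 10^(-2.2783) ≈ 0.0053 M.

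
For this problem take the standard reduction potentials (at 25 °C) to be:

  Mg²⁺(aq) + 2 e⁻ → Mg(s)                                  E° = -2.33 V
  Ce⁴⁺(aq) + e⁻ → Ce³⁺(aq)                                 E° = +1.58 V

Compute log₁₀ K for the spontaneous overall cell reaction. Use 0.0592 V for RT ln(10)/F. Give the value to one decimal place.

132.1

Cathode: Ce⁴⁺/Ce³⁺; anode: Mg²⁺/Mg. E°cell = +3.91 V, n = 2.
log K = nE°cell / 0.0592 = (2)(+3.91) / 0.0592 = 132.1.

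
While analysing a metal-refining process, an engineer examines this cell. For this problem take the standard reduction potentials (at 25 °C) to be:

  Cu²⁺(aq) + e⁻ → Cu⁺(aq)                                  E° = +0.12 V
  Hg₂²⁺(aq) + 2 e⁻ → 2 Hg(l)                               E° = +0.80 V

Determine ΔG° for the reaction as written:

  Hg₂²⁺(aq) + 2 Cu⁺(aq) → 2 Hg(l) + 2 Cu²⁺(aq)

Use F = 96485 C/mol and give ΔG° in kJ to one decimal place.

As written, Hg₂²⁺/Hg is reduced (cathode) and Cu²⁺/Cu⁺ is oxidised (anode), so E°cell = (+0.80) − (+0.12) = +0.68 V.
Balancing electrons gives n = 2.
ΔG° = −nFE° = −(2)(96485)(+0.68) = -131,220 J = -131.2 kJ.

-131.2 kJ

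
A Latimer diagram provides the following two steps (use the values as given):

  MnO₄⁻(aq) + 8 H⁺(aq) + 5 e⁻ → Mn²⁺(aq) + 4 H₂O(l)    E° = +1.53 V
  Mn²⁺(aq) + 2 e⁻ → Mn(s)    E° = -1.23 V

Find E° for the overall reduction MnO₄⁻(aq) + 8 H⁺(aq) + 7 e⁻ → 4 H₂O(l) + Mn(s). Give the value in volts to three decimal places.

Since ΔG° = −nFE° is additive over sequential reductions, n₃E°₃ = n₁E°₁ + n₂E°₂.
E°₃ = (5×+1.53 + 2×-1.23) / 7 = (+5.190) / 7 = +0.741 V.
Simply averaging or adding the two E° values would be wrong; the electron-weighted sum is required.

+0.741 V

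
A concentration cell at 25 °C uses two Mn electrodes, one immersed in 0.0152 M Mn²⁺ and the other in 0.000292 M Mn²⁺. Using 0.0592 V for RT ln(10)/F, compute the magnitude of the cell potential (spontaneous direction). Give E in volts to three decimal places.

For a concentration cell E°cell = 0. The 0.0152 M side is the cathode (reduction is favoured where [Mn²⁺] is higher).
With n = 2, E = −(0.0592/2) log([Mn²⁺]ₐₙ/[Mn²⁺]꜀ₐₜ) = −(0.0592/2) log(0.000292/0.0152) = −(0.0592/2)(-1.716) = +0.051 V.

+0.051 V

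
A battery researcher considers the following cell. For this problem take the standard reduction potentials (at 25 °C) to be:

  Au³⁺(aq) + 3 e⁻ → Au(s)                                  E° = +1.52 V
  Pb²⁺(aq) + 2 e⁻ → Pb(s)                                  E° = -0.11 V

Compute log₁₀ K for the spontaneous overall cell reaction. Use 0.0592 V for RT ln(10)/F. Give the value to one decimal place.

165.2

Cathode: Au³⁺/Au; anode: Pb²⁺/Pb. E°cell = +1.63 V, n = 6.
log K = nE°cell / 0.0592 = (6)(+1.63) / 0.0592 = 165.2.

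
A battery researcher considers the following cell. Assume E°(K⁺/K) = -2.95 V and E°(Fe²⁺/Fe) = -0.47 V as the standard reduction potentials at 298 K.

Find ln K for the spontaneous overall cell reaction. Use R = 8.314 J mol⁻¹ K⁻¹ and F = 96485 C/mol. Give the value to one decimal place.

Cathode: Fe²⁺/Fe; anode: K⁺/K. E°cell = (-0.47) − (-2.95) = +2.48 V, with n = 2.
ΔG° = −nFE° = −RT ln K, so ln K = nFE°/(RT) = (2)(96485)(+2.48) / ((8.314)(298)) = 193.159.

193.2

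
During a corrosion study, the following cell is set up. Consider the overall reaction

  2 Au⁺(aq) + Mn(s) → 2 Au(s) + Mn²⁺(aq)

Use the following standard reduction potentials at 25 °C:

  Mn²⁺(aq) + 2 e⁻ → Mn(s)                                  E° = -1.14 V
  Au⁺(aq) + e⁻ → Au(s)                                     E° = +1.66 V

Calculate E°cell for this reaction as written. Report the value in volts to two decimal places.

+2.80 V

The Au⁺/Au couple has the higher reduction potential, so it is the cathode; Mn²⁺/Mn is oxidised at the anode.
E°cell = E°(cathode) − E°(anode) = (+1.66) − (-1.14) = +2.80 V.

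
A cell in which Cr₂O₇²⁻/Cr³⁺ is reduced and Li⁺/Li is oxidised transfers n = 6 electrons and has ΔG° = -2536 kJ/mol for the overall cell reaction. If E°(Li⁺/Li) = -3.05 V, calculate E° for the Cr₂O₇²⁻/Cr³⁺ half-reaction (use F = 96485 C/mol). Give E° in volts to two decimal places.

+1.33 V

E°cell = −ΔG°/(nF) = −(-2536×10³)/((6)(96485)) = +4.381 V.
Since Cr₂O₇²⁻/Cr³⁺ is the cathode and Li⁺/Li the anode, E°cell = E°(Cr₂O₇²⁻/Cr³⁺) − E°(Li⁺/Li).
So E°(Cr₂O₇²⁻/Cr³⁺) = E°cell + E°(Li⁺/Li) = +4.381 + (-3.05) = +1.33 V.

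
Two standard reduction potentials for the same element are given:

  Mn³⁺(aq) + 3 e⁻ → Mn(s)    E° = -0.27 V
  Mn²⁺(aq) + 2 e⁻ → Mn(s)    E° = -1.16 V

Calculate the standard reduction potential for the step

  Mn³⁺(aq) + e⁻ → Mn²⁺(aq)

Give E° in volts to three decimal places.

Sequential free energies add, so n₃E°₃ = n₁E°₁ + n₂E°₂.
With n₃ = 3, and the known step contributing 2×(-1.16) V, the unknown satisfies 1·E° = 3×(-0.27) − 2×(-1.16) = +1.510.
E° = +1.510 / 1 = +1.510 V.

+1.510 V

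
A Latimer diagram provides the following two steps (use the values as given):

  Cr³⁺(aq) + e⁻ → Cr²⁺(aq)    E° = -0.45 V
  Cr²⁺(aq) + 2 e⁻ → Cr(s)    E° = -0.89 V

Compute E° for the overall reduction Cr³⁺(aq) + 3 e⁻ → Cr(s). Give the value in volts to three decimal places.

Standard free energies of sequential steps add: ΔG°₃ = ΔG°₁ + ΔG°₂, so n₃E°₃ = n₁E°₁ + n₂E°₂.
E°₃ = (1×-0.45 + 2×-0.89) / 3 = (-2.230) / 3 = -0.743 V.
Simply averaging or adding the two E° values would be wrong; the electron-weighted sum is required.

-0.743 V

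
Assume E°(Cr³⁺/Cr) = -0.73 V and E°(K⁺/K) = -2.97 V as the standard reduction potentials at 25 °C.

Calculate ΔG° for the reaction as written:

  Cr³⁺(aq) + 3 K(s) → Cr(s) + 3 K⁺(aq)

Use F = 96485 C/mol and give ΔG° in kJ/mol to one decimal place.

As written, Cr³⁺/Cr is reduced (cathode) and K⁺/K is oxidised (anode), so E°cell = (-0.73) − (-2.97) = +2.24 V.
Balancing electrons gives n = 3.
ΔG° = −nFE° = −(3)(96485)(+2.24) = -648,379 J = -648.4 kJ/mol.

-648.4 kJ/mol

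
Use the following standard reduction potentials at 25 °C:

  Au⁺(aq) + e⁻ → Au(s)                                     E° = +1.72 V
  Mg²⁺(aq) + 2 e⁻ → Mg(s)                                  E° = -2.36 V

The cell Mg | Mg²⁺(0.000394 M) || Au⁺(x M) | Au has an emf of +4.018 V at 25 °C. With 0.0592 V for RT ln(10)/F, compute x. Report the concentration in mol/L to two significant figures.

0.0018 M

Au⁺/Au is the cathode, Mg²⁺/Mg the anode: E°cell = +4.08 V, n = 2.
Overall reaction: 2 Au⁺(aq) + Mg(s) → 2 Au(s) + Mg²⁺(aq); Q = [Mg²⁺]^1/[Au⁺]^2.
From E = E° − (0.0592/n) log Q: log Q = (E° − E)·n/0.0592 = (+4.08 − (+4.018))·2/0.0592 = 2.0946.
So 2·log[Au⁺] = 1·log(0.000394) − log Q = -3.4045 − (2.0946) = -5.4991; log[Au⁺] = -5.4991 / 2 = -2.7496; [Au⁺] = 10^(-2.7496) ≈ 0.0018 M.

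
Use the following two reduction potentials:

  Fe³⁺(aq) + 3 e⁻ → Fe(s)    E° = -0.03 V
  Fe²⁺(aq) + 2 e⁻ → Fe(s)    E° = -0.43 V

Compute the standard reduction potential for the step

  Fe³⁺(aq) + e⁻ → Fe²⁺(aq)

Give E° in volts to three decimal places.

+0.770 V

Sequential free energies add, so n₃E°₃ = n₁E°₁ + n₂E°₂.
With n₃ = 3, and the known step contributing 2×(-0.43) V, the unknown satisfies 1·E° = 3×(-0.03) − 2×(-0.43) = +0.770.
E° = +0.770 / 1 = +0.770 V.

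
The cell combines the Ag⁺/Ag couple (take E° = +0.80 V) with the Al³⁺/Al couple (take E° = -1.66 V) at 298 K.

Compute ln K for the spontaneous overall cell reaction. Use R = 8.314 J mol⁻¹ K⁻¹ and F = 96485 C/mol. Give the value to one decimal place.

287.4

Cathode: Ag⁺/Ag; anode: Al³⁺/Al. E°cell = (+0.80) − (-1.66) = +2.46 V, with n = 3.
ΔG° = −nFE° = −RT ln K, so ln K = nFE°/(RT) = (3)(96485)(+2.46) / ((8.314)(298)) = 287.402.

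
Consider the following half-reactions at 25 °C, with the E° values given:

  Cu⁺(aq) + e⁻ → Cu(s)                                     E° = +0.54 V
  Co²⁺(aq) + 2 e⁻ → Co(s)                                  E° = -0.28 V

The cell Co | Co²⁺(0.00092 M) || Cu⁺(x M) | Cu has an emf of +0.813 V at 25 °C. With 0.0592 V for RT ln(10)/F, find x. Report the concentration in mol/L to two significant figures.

0.023 M

Cu⁺/Cu is the cathode, Co²⁺/Co the anode: E°cell = +0.82 V, n = 2.
Overall reaction: 2 Cu⁺(aq) + Co(s) → 2 Cu(s) + Co²⁺(aq); Q = [Co²⁺]^1/[Cu⁺]^2.
From E = E° − (0.0592/n) log Q: log Q = (E° − E)·n/0.0592 = (+0.82 − (+0.813))·2/0.0592 = 0.2365.
So 2·log[Cu⁺] = 1·log(0.00092) − log Q = -3.0362 − (0.2365) = -3.2727; log[Cu⁺] = -3.2727 / 2 = -1.6363; [Cu⁺] = 10^(-1.6363) ≈ 0.023 M.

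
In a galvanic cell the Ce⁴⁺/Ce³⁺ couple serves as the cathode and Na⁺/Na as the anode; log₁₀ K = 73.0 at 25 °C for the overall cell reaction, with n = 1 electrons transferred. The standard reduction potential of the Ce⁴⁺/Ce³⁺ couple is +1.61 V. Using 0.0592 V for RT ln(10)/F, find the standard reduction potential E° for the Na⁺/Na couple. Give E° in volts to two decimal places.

-2.71 V

E°cell = (0.0592/n)·log K = (0.0592/1)(73.0) = +4.322 V.
Since Ce⁴⁺/Ce³⁺ is the cathode and Na⁺/Na the anode, E°cell = E°(Ce⁴⁺/Ce³⁺) − E°(Na⁺/Na).
So E°(Na⁺/Na) = E°(Ce⁴⁺/Ce³⁺) − E°cell = (+1.61) − (+4.322) = -2.71 V.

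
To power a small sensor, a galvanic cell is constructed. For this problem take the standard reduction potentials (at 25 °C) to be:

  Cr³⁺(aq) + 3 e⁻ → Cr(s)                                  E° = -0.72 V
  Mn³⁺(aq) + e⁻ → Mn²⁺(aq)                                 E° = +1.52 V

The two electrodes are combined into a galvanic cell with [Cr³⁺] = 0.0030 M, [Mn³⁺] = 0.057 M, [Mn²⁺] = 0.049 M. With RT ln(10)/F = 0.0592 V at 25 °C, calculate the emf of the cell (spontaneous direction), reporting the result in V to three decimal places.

+2.294 V

Mn³⁺/Mn²⁺ is the cathode (higher E°), Cr³⁺/Cr the anode: E°cell = +1.52 − (-0.72) = +2.24 V, n = 3.
Overall: 3 Mn³⁺(aq) + Cr(s) → 3 Mn²⁺(aq) + Cr³⁺(aq)
Q = [Mn²⁺]^3·[Cr³⁺] / ([Mn³⁺]^3); log Q = -2.720.
E = E° − (0.0592/n) log Q = +2.24 − (0.0592/3)(-2.720) = +2.294 V.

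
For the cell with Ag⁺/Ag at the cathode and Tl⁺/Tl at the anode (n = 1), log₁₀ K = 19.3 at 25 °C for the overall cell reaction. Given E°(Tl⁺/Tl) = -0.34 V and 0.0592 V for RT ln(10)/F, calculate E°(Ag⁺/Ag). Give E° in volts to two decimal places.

E°cell = (0.0592/n)·log K = (0.0592/1)(19.3) = +1.143 V.
Since Ag⁺/Ag is the cathode and Tl⁺/Tl the anode, E°cell = E°(Ag⁺/Ag) − E°(Tl⁺/Tl).
So E°(Ag⁺/Ag) = E°cell + E°(Tl⁺/Tl) = +1.143 + (-0.34) = +0.80 V.

+0.80 V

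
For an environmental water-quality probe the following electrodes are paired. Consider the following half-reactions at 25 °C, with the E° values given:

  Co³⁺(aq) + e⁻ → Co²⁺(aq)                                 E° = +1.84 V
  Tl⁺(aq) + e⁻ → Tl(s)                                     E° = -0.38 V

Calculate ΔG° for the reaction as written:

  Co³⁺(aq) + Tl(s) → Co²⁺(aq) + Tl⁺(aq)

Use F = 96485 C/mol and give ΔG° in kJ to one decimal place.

-214.2 kJ

As written, Co³⁺/Co²⁺ is reduced (cathode) and Tl⁺/Tl is oxidised (anode), so E°cell = (+1.84) − (-0.38) = +2.22 V.
Balancing electrons gives n = 1.
ΔG° = −nFE° = −(1)(96485)(+2.22) = -214,197 J = -214.2 kJ.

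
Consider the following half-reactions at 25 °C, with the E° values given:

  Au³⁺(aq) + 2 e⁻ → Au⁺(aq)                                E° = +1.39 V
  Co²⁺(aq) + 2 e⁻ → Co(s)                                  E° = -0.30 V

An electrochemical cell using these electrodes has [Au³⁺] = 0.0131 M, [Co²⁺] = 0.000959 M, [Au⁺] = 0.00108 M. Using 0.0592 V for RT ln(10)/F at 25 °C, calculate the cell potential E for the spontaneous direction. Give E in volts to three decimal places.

+1.811 V

Au³⁺/Au⁺ is the cathode (higher E°), Co²⁺/Co the anode: E°cell = +1.39 − (-0.30) = +1.69 V, n = 2.
Overall: Au³⁺(aq) + Co(s) → Au⁺(aq) + Co²⁺(aq)
Q = [Au⁺]·[Co²⁺] / ([Au³⁺]); log Q = -4.102.
E = E° − (0.0592/n) log Q = +1.69 − (0.0592/2)(-4.102) = +1.811 V.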